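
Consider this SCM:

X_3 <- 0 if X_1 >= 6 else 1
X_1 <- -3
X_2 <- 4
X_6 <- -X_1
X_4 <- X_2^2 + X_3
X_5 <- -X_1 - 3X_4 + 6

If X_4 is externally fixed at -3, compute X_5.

Intervening sets X_4 = -3 and removes its equation (X_4 <- X_2^2 + X_3).
X_5 = -X_1 - 3X_4 + 6  [with X_1=-3, X_4=-3]  = 18

18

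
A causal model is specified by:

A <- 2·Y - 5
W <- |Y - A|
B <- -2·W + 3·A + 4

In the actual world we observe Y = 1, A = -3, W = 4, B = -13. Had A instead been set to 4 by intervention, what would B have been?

10

Under do(A=4), the mechanism A <- 2·Y - 5 is discarded; A is fixed at 4.
W = |Y - A|  [with Y=1, A=4]  = 3
B = -2·W + 3·A + 4  [with W=3, A=4]  = 10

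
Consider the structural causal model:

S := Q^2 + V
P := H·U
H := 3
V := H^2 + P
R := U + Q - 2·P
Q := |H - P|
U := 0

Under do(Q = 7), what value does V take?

The intervention breaks the incoming arrows to Q: Q := |H - P| no longer applies, and Q = 7.
Since V is not a descendant of the intervened variable, it is unaffected.
P = H·U  [with H=3, U=0]  = 0
V = H^2 + P  [with H=3, P=0]  = 9

9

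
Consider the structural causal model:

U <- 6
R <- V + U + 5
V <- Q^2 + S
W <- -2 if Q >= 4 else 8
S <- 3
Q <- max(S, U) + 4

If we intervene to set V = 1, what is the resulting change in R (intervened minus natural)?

-102

Intervening sets V = 1 and removes its equation (V <- Q^2 + S).
R = V + U + 5  [with V=1, U=6]  = 12
Without intervention: Q = max(S, U) + 4  [with S=3, U=6]  = 10; V = Q^2 + S  [with Q=10, S=3]  = 103; R = V + U + 5  [with V=103, U=6]  = 114.
Change = 12 − 114 = -102.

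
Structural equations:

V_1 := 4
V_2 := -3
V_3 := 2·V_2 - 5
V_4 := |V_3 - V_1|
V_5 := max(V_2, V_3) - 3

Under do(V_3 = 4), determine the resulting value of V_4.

0

The intervention breaks the incoming arrows to V_3: V_3 := 2·V_2 - 5 no longer applies, and V_3 = 4.
V_4 = |V_3 - V_1|  [with V_3=4, V_1=4]  = 0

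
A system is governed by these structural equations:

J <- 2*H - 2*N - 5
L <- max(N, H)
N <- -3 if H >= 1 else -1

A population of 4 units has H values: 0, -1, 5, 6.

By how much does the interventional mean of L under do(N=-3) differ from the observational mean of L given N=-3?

do(N=-3) breaks N's dependence on H. With N=-3 fixed, L across the units is 0, -1, 5, 6, mean 2.5.
E[L|N=-3] averages over only the 2 units with N=-3 (H = 5, 6): L = 5, 6, mean 5.5.
Difference = 2.5 − 5.5 = -3.

-3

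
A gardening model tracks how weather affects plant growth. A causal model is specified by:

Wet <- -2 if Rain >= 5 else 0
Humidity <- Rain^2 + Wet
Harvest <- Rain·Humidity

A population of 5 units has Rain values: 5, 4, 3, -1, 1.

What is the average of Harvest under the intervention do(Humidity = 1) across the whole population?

2.4

Under do(Humidity=1), Humidity's equation is replaced by Humidity=1 for every unit. Per-unit Harvest: 5, 4, 3, -1, 1. Mean = 2.4.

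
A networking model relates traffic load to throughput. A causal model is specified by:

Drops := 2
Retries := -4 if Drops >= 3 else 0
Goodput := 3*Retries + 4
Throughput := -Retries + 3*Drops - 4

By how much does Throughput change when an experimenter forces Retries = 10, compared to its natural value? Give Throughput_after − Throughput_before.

The intervention breaks the incoming arrows to Retries: Retries := -4 if Drops >= 3 else 0 no longer applies, and Retries = 10.
Throughput = -Retries + 3*Drops - 4  [with Retries=10, Drops=2]  = -8
Without intervention: Retries = -4 if Drops >= 3 else 0  [with Drops=2]  = 0; Throughput = -Retries + 3*Drops - 4  [with Retries=0, Drops=2]  = 2.
Change = -8 − 2 = -10.

-10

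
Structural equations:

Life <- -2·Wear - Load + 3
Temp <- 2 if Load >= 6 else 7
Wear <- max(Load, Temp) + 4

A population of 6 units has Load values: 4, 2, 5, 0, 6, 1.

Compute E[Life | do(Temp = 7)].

-22

The intervention sets Temp=7 in all 6 units regardless of Load. Recomputing Life per unit gives -23, -21, -24, -19, -25, -20; average -22.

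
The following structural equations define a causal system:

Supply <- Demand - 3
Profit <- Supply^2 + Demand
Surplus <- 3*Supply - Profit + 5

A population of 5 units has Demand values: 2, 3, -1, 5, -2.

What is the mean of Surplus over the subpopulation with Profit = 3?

E[Surplus|Profit=3] averages over only the 2 units with Profit=3 (Demand = 2, 3): Surplus = -1, 2, mean 0.5.

0.5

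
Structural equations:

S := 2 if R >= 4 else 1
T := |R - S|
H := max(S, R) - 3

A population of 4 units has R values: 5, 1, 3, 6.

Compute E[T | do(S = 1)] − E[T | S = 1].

1.75

Every unit gets S=1 under the intervention. T values become 4, 0, 2, 5; E[T|do(S=1)] = 2.75.
Conditioning on S=1 selects the 2 unit(s) with R ∈ {1, 3}. Their T values: 0, 2. Mean = 1.
Difference = 2.75 − 1 = 1.75.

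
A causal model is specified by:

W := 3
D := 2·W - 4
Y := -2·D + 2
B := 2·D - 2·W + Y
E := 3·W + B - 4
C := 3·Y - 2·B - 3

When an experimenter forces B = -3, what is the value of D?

2

The intervention breaks the incoming arrows to B: B := 2·D - 2·W + Y no longer applies, and B = -3.
Since D is not a descendant of the intervened variable, it is unaffected.
D = 2·W - 4  [with W=3]  = 2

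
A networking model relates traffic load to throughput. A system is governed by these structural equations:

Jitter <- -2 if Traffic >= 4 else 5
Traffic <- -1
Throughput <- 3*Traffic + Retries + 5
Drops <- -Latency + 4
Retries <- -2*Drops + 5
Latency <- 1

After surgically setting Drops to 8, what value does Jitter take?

5

do(Drops=8) replaces the equation Drops <- -Latency + 4 with the constant Drops = 8.
Jitter is not downstream of the intervention, so its value is determined by the original equations.
Jitter = -2 if Traffic >= 4 else 5  [with Traffic=-1]  = 5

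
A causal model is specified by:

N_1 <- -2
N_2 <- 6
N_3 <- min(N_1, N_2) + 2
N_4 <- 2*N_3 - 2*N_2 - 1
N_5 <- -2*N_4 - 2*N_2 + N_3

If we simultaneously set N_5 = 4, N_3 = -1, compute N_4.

-15

Under do(N_5 = 4, N_3 = -1), each intervened variable's structural equation is replaced by its fixed value.
N_4 = 2*N_3 - 2*N_2 - 1  [with N_3=-1, N_2=6]  = -15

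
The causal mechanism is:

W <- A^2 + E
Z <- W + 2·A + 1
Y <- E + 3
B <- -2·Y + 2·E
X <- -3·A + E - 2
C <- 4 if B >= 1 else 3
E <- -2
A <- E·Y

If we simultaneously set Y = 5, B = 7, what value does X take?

26

Under do(Y = 5, B = 7), each intervened variable's structural equation is replaced by its fixed value.
A = E·Y  [with E=-2, Y=5]  = -10
X = -3·A + E - 2  [with A=-10, E=-2]  = 26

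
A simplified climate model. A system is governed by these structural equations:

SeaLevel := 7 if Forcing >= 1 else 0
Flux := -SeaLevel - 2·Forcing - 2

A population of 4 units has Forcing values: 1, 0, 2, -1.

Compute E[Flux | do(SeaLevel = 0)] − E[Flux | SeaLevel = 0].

-2

do(SeaLevel=0) breaks SeaLevel's dependence on Forcing. With SeaLevel=0 fixed, Flux across the units is -4, -2, -6, 0, mean -3.
Conditioning on SeaLevel=0 selects the 2 unit(s) with Forcing ∈ {0, -1}. Their Flux values: -2, 0. Mean = -1.
Difference = -3 − (-1) = -2.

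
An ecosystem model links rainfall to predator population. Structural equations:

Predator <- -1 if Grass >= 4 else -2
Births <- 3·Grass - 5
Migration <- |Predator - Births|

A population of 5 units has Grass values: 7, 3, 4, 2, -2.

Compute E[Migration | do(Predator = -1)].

8.4

Under do(Predator=-1), Predator's equation is replaced by Predator=-1 for every unit. Per-unit Migration: 17, 5, 8, 2, 10. Mean = 8.4.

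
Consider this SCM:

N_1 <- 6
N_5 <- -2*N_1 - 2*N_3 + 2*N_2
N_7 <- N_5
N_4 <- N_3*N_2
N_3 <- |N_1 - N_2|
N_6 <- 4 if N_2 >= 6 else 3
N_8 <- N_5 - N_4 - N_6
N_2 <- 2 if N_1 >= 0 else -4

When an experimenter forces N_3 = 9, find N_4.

18

The intervention breaks the incoming arrows to N_3: N_3 <- |N_1 - N_2| no longer applies, and N_3 = 9.
N_2 = 2 if N_1 >= 0 else -4  [with N_1=6]  = 2
N_4 = N_3*N_2  [with N_3=9, N_2=2]  = 18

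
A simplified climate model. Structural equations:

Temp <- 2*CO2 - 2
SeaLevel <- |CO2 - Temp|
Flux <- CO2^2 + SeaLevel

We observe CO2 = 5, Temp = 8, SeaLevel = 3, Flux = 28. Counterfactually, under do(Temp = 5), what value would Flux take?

Under do(Temp=5), the mechanism Temp <- 2*CO2 - 2 is discarded; Temp is fixed at 5.
SeaLevel = |CO2 - Temp|  [with CO2=5, Temp=5]  = 0
Flux = CO2^2 + SeaLevel  [with CO2=5, SeaLevel=0]  = 25

25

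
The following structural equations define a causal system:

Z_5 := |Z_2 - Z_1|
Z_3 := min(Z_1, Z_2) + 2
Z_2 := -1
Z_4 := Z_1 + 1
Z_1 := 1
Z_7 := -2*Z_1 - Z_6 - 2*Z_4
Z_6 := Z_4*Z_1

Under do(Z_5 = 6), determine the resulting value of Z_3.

do(Z_5=6) replaces the equation Z_5 := |Z_2 - Z_1| with the constant Z_5 = 6.
Z_3 is not downstream of the intervention, so its value is determined by the original equations.
Z_3 = min(Z_1, Z_2) + 2  [with Z_1=1, Z_2=-1]  = 1

1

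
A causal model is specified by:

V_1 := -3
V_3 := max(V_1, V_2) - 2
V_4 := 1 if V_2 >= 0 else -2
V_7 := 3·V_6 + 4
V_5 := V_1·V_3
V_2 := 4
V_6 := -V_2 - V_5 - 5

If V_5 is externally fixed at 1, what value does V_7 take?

-26

Under do(V_5=1), the mechanism V_5 := V_1·V_3 is discarded; V_5 is fixed at 1.
V_6 = -V_2 - V_5 - 5  [with V_2=4, V_5=1]  = -10
V_7 = 3·V_6 + 4  [with V_6=-10]  = -26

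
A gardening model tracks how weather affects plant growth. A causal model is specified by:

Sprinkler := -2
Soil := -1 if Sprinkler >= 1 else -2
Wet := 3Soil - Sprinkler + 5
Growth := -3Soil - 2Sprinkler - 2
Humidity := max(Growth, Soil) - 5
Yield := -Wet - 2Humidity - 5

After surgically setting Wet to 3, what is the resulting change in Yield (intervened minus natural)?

-2

The intervention breaks the incoming arrows to Wet: Wet := 3Soil - Sprinkler + 5 no longer applies, and Wet = 3.
Soil = -1 if Sprinkler >= 1 else -2  [with Sprinkler=-2]  = -2
Growth = -3Soil - 2Sprinkler - 2  [with Soil=-2, Sprinkler=-2]  = 8
Humidity = max(Growth, Soil) - 5  [with Growth=8, Soil=-2]  = 3
Yield = -Wet - 2Humidity - 5  [with Wet=3, Humidity=3]  = -14
Without intervention: Soil = -1 if Sprinkler >= 1 else -2  [with Sprinkler=-2]  = -2; Wet = 3Soil - Sprinkler + 5  [with Soil=-2, Sprinkler=-2]  = 1; Growth = -3Soil - 2Sprinkler - 2  [with Soil=-2, Sprinkler=-2]  = 8; Humidity = max(Growth, Soil) - 5  [with Growth=8, Soil=-2]  = 3; Yield = -Wet - 2Humidity - 5  [with Wet=1, Humidity=3]  = -12.
Change = -14 − (-12) = -2.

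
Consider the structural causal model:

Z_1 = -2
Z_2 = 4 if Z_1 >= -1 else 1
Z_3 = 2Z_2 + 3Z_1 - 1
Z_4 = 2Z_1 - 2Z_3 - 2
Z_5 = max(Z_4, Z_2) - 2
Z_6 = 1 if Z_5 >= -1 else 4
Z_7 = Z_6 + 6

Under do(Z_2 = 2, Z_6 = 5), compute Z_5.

0

Setting Z_2 = 2, Z_6 = 5 by intervention discards those variables' equations.
Z_3 = 2Z_2 + 3Z_1 - 1  [with Z_2=2, Z_1=-2]  = -3
Z_4 = 2Z_1 - 2Z_3 - 2  [with Z_1=-2, Z_3=-3]  = 0
Z_5 = max(Z_4, Z_2) - 2  [with Z_4=0, Z_2=2]  = 0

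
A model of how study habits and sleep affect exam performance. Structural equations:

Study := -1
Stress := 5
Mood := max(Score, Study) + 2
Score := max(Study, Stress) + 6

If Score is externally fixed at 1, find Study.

-1

Under do(Score=1), the mechanism Score := max(Study, Stress) + 6 is discarded; Score is fixed at 1.
Study is not downstream of the intervention, so its value is determined by the original equations.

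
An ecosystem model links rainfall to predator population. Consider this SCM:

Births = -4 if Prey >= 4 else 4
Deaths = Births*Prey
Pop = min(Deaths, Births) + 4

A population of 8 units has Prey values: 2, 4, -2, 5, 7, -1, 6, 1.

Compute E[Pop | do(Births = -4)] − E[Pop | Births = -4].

Under do(Births=-4), Births's equation is replaced by Births=-4 for every unit. Per-unit Pop: -4, -12, 0, -16, -24, 0, -20, 0. Mean = -9.5.
Conditioning on Births=-4 selects the 4 unit(s) with Prey ∈ {4, 5, 7, 6}. Their Pop values: -12, -16, -24, -20. Mean = -18.
Difference = -9.5 − (-18) = 8.5.

8.5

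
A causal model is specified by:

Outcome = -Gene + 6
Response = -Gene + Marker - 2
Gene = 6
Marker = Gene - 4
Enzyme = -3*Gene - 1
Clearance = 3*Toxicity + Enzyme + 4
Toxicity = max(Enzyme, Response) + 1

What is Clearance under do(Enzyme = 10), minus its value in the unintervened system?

Under do(Enzyme=10), the mechanism Enzyme = -3*Gene - 1 is discarded; Enzyme is fixed at 10.
Marker = Gene - 4  [with Gene=6]  = 2
Response = -Gene + Marker - 2  [with Gene=6, Marker=2]  = -6
Toxicity = max(Enzyme, Response) + 1  [with Enzyme=10, Response=-6]  = 11
Clearance = 3*Toxicity + Enzyme + 4  [with Toxicity=11, Enzyme=10]  = 47
Without intervention: Enzyme = -3*Gene - 1  [with Gene=6]  = -19; Marker = Gene - 4  [with Gene=6]  = 2; Response = -Gene + Marker - 2  [with Gene=6, Marker=2]  = -6; Toxicity = max(Enzyme, Response) + 1  [with Enzyme=-19, Response=-6]  = -5; Clearance = 3*Toxicity + Enzyme + 4  [with Toxicity=-5, Enzyme=-19]  = -30.
Change = 47 − (-30) = 77.

77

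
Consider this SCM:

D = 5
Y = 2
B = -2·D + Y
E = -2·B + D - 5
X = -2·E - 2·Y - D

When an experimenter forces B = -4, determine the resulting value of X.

do(B=-4) replaces the equation B = -2·D + Y with the constant B = -4.
E = -2·B + D - 5  [with B=-4, D=5]  = 8
X = -2·E - 2·Y - D  [with E=8, Y=2, D=5]  = -25

-25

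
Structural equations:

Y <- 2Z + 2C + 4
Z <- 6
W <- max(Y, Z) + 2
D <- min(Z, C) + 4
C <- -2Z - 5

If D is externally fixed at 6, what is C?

Under do(D=6), the mechanism D <- min(Z, C) + 4 is discarded; D is fixed at 6.
No directed path runs from D to C, so C keeps its natural value.
C = -2Z - 5  [with Z=6]  = -17

-17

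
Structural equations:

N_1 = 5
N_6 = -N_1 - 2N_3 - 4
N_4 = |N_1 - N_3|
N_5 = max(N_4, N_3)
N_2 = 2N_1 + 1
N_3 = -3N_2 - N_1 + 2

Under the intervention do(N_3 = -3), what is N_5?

do(N_3=-3) replaces the equation N_3 = -3N_2 - N_1 + 2 with the constant N_3 = -3.
N_4 = |N_1 - N_3|  [with N_1=5, N_3=-3]  = 8
N_5 = max(N_4, N_3)  [with N_4=8, N_3=-3]  = 8

8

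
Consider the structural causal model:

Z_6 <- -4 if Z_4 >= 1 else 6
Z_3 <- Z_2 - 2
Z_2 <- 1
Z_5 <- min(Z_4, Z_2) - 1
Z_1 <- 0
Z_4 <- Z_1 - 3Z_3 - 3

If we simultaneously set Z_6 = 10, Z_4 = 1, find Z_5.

0

Setting Z_6 = 10, Z_4 = 1 by intervention discards those variables' equations.
Z_5 = min(Z_4, Z_2) - 1  [with Z_4=1, Z_2=1]  = 0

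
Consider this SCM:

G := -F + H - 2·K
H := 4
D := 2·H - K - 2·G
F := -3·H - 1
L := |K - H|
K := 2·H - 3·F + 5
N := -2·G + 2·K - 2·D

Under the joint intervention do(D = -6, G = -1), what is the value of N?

Setting D = -6, G = -1 by intervention discards those variables' equations.
F = -3·H - 1  [with H=4]  = -13
K = 2·H - 3·F + 5  [with H=4, F=-13]  = 52
N = -2·G + 2·K - 2·D  [with G=-1, K=52, D=-6]  = 118

118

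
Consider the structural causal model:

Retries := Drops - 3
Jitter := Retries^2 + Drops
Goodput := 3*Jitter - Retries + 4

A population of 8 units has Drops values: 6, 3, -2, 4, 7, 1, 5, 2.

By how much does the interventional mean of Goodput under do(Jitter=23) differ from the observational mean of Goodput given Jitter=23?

Every unit gets Jitter=23 under the intervention. Goodput values become 70, 73, 78, 72, 69, 75, 71, 74; E[Goodput|do(Jitter=23)] = 72.75.
E[Goodput|Jitter=23] averages over only the 2 units with Jitter=23 (Drops = -2, 7): Goodput = 78, 69, mean 73.5.
Difference = 72.75 − 73.5 = -0.75.

-0.75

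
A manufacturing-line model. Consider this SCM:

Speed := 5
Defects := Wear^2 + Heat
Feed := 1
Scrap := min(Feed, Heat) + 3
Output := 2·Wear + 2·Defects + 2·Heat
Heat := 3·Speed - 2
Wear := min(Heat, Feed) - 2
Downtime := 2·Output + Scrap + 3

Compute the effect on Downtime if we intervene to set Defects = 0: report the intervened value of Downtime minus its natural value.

-56

do(Defects=0) replaces the equation Defects := Wear^2 + Heat with the constant Defects = 0.
Heat = 3·Speed - 2  [with Speed=5]  = 13
Wear = min(Heat, Feed) - 2  [with Heat=13, Feed=1]  = -1
Scrap = min(Feed, Heat) + 3  [with Feed=1, Heat=13]  = 4
Output = 2·Wear + 2·Defects + 2·Heat  [with Wear=-1, Defects=0, Heat=13]  = 24
Downtime = 2·Output + Scrap + 3  [with Output=24, Scrap=4]  = 55
Without intervention: Heat = 3·Speed - 2  [with Speed=5]  = 13; Wear = min(Heat, Feed) - 2  [with Heat=13, Feed=1]  = -1; Defects = Wear^2 + Heat  [with Wear=-1, Heat=13]  = 14; Scrap = min(Feed, Heat) + 3  [with Feed=1, Heat=13]  = 4; Output = 2·Wear + 2·Defects + 2·Heat  [with Wear=-1, Defects=14, Heat=13]  = 52; Downtime = 2·Output + Scrap + 3  [with Output=52, Scrap=4]  = 111.
Change = 55 − 111 = -56.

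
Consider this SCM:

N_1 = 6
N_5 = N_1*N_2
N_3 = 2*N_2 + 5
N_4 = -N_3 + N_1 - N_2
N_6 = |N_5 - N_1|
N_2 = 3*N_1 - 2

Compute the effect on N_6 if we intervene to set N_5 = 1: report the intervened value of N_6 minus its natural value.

-85

The intervention breaks the incoming arrows to N_5: N_5 = N_1*N_2 no longer applies, and N_5 = 1.
N_6 = |N_5 - N_1|  [with N_5=1, N_1=6]  = 5
Without intervention: N_2 = 3*N_1 - 2  [with N_1=6]  = 16; N_5 = N_1*N_2  [with N_1=6, N_2=16]  = 96; N_6 = |N_5 - N_1|  [with N_5=96, N_1=6]  = 90.
Change = 5 − 90 = -85.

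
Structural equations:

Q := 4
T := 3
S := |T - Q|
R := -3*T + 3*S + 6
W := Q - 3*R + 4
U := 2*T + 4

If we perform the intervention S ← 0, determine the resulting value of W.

do(S=0) replaces the equation S := |T - Q| with the constant S = 0.
R = -3*T + 3*S + 6  [with T=3, S=0]  = -3
W = Q - 3*R + 4  [with Q=4, R=-3]  = 17

17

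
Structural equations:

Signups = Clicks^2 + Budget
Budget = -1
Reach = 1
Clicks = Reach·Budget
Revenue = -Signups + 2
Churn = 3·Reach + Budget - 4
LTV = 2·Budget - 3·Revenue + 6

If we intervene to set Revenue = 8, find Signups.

0

do(Revenue=8) replaces the equation Revenue = -Signups + 2 with the constant Revenue = 8.
No directed path runs from Revenue to Signups, so Signups keeps its natural value.
Clicks = Reach·Budget  [with Reach=1, Budget=-1]  = -1
Signups = Clicks^2 + Budget  [with Clicks=-1, Budget=-1]  = 0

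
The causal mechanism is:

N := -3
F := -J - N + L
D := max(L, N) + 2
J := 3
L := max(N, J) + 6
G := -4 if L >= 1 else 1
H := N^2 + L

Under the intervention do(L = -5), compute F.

-5

The intervention breaks the incoming arrows to L: L := max(N, J) + 6 no longer applies, and L = -5.
F = -J - N + L  [with J=3, N=-3, L=-5]  = -5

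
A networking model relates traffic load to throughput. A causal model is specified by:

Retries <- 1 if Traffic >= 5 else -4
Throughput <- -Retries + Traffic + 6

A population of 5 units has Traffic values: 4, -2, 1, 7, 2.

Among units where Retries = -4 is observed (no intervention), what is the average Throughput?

11.25

Observing Retries=-4 restricts to units where Retries's equation naturally yields -4: Traffic ∈ {4, -2, 1, 2}. In that subpopulation Throughput = 14, 8, 11, 12, mean 11.25.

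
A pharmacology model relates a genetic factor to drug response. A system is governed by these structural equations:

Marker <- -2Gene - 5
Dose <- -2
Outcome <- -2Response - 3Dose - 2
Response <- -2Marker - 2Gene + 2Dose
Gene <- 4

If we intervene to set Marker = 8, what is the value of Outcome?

60

do(Marker=8) replaces the equation Marker <- -2Gene - 5 with the constant Marker = 8.
Response = -2Marker - 2Gene + 2Dose  [with Marker=8, Gene=4, Dose=-2]  = -28
Outcome = -2Response - 3Dose - 2  [with Response=-28, Dose=-2]  = 60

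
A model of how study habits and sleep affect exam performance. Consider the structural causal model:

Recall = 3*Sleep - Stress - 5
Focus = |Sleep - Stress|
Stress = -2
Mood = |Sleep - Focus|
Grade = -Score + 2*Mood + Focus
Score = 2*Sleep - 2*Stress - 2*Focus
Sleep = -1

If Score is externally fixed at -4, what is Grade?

9

The intervention breaks the incoming arrows to Score: Score = 2*Sleep - 2*Stress - 2*Focus no longer applies, and Score = -4.
Focus = |Sleep - Stress|  [with Sleep=-1, Stress=-2]  = 1
Mood = |Sleep - Focus|  [with Sleep=-1, Focus=1]  = 2
Grade = -Score + 2*Mood + Focus  [with Score=-4, Mood=2, Focus=1]  = 9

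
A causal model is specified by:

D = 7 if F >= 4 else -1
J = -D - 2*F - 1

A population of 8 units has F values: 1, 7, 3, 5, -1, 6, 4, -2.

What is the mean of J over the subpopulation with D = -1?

-0.5

Observing D=-1 restricts to units where D's equation naturally yields -1: F ∈ {1, 3, -1, -2}. In that subpopulation J = -2, -6, 2, 4, mean -0.5.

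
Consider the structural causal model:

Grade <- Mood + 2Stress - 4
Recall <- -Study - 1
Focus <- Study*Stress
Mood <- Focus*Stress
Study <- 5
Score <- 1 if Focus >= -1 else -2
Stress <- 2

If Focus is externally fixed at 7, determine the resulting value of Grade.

The intervention breaks the incoming arrows to Focus: Focus <- Study*Stress no longer applies, and Focus = 7.
Mood = Focus*Stress  [with Focus=7, Stress=2]  = 14
Grade = Mood + 2Stress - 4  [with Mood=14, Stress=2]  = 14

14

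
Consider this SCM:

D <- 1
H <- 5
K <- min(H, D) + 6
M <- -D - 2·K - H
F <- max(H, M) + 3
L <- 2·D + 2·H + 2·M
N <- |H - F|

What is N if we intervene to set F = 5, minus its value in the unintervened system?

Under do(F=5), the mechanism F <- max(H, M) + 3 is discarded; F is fixed at 5.
N = |H - F|  [with H=5, F=5]  = 0
Without intervention: K = min(H, D) + 6  [with H=5, D=1]  = 7; M = -D - 2·K - H  [with D=1, K=7, H=5]  = -20; F = max(H, M) + 3  [with H=5, M=-20]  = 8; N = |H - F|  [with H=5, F=8]  = 3.
Change = 0 − 3 = -3.

-3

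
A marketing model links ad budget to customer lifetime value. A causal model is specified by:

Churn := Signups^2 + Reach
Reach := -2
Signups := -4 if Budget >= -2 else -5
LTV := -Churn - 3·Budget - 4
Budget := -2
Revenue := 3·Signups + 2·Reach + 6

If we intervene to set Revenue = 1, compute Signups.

-4

do(Revenue=1) replaces the equation Revenue := 3·Signups + 2·Reach + 6 with the constant Revenue = 1.
Signups is not downstream of the intervention, so its value is determined by the original equations.
Signups = -4 if Budget >= -2 else -5  [with Budget=-2]  = -4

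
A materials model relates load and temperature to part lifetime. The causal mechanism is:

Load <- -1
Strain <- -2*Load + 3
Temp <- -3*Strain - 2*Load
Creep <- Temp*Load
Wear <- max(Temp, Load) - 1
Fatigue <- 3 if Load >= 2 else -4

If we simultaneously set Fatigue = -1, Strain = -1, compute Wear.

The joint intervention fixes Fatigue = -1, Strain = -1, removing each variable's own equation.
Temp = -3*Strain - 2*Load  [with Strain=-1, Load=-1]  = 5
Wear = max(Temp, Load) - 1  [with Temp=5, Load=-1]  = 4

4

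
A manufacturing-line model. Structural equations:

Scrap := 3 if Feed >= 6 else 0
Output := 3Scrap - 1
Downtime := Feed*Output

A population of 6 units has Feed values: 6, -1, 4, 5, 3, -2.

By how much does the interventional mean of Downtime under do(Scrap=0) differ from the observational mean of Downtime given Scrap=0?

Every unit gets Scrap=0 under the intervention. Downtime values become -6, 1, -4, -5, -3, 2; E[Downtime|do(Scrap=0)] = -2.5.
Observing Scrap=0 restricts to units where Scrap's equation naturally yields 0: Feed ∈ {-1, 4, 5, 3, -2}. In that subpopulation Downtime = 1, -4, -5, -3, 2, mean -1.8.
Difference = -2.5 − (-1.8) = -0.7.

-0.7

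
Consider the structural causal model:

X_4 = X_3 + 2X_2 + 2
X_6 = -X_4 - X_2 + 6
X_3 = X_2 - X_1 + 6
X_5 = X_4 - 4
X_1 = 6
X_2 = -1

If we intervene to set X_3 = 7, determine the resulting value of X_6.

0

The intervention breaks the incoming arrows to X_3: X_3 = X_2 - X_1 + 6 no longer applies, and X_3 = 7.
X_4 = X_3 + 2X_2 + 2  [with X_3=7, X_2=-1]  = 7
X_6 = -X_4 - X_2 + 6  [with X_4=7, X_2=-1]  = 0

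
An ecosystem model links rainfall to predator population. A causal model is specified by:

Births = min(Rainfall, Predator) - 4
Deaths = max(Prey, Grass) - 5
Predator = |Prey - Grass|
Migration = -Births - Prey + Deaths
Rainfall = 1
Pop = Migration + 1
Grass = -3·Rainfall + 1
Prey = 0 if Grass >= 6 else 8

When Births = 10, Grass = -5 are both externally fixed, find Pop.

-14

Under do(Births = 10, Grass = -5), each intervened variable's structural equation is replaced by its fixed value.
Prey = 0 if Grass >= 6 else 8  [with Grass=-5]  = 8
Deaths = max(Prey, Grass) - 5  [with Prey=8, Grass=-5]  = 3
Migration = -Births - Prey + Deaths  [with Births=10, Prey=8, Deaths=3]  = -15
Pop = Migration + 1  [with Migration=-15]  = -14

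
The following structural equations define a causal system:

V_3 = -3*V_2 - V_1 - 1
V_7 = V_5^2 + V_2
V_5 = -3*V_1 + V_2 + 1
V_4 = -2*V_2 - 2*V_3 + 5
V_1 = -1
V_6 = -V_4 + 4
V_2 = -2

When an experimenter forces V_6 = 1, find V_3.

do(V_6=1) replaces the equation V_6 = -V_4 + 4 with the constant V_6 = 1.
V_3 is not downstream of the intervention, so its value is determined by the original equations.
V_3 = -3*V_2 - V_1 - 1  [with V_2=-2, V_1=-1]  = 6

6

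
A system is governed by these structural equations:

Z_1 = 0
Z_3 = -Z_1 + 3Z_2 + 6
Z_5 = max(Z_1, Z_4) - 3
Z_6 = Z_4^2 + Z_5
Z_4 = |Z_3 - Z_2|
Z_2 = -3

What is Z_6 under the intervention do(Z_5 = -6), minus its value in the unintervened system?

-3

The intervention breaks the incoming arrows to Z_5: Z_5 = max(Z_1, Z_4) - 3 no longer applies, and Z_5 = -6.
Z_3 = -Z_1 + 3Z_2 + 6  [with Z_1=0, Z_2=-3]  = -3
Z_4 = |Z_3 - Z_2|  [with Z_3=-3, Z_2=-3]  = 0
Z_6 = Z_4^2 + Z_5  [with Z_4=0, Z_5=-6]  = -6
Without intervention: Z_3 = -Z_1 + 3Z_2 + 6  [with Z_1=0, Z_2=-3]  = -3; Z_4 = |Z_3 - Z_2|  [with Z_3=-3, Z_2=-3]  = 0; Z_5 = max(Z_1, Z_4) - 3  [with Z_1=0, Z_4=0]  = -3; Z_6 = Z_4^2 + Z_5  [with Z_4=0, Z_5=-3]  = -3.
Change = -6 − (-3) = -3.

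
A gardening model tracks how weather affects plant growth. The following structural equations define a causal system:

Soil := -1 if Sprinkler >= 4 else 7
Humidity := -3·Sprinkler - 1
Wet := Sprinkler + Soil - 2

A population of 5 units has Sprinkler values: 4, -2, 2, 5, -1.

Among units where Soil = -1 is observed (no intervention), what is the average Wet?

1.5

E[Wet|Soil=-1] averages over only the 2 units with Soil=-1 (Sprinkler = 4, 5): Wet = 1, 2, mean 1.5.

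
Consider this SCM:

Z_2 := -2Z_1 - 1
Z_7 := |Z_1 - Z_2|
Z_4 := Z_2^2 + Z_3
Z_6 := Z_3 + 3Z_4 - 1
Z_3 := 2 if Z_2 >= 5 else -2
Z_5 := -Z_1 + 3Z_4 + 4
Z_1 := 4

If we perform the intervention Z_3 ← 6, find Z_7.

The intervention breaks the incoming arrows to Z_3: Z_3 := 2 if Z_2 >= 5 else -2 no longer applies, and Z_3 = 6.
Z_7 is not downstream of the intervention, so its value is determined by the original equations.
Z_2 = -2Z_1 - 1  [with Z_1=4]  = -9
Z_7 = |Z_1 - Z_2|  [with Z_1=4, Z_2=-9]  = 13

13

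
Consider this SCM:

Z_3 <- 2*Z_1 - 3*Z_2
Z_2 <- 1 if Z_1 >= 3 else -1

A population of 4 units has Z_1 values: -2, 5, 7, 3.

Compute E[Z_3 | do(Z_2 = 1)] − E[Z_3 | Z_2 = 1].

-3.5

Every unit gets Z_2=1 under the intervention. Z_3 values become -7, 7, 11, 3; E[Z_3|do(Z_2=1)] = 3.5.
Conditioning on Z_2=1 selects the 3 unit(s) with Z_1 ∈ {5, 7, 3}. Their Z_3 values: 7, 11, 3. Mean = 7.
Difference = 3.5 − 7 = -3.5.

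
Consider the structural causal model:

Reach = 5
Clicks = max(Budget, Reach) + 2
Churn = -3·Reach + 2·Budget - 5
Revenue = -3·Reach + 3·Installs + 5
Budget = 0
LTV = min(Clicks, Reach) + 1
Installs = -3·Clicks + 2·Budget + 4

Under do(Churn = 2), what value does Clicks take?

7

do(Churn=2) replaces the equation Churn = -3·Reach + 2·Budget - 5 with the constant Churn = 2.
Clicks is not downstream of the intervention, so its value is determined by the original equations.
Clicks = max(Budget, Reach) + 2  [with Budget=0, Reach=5]  = 7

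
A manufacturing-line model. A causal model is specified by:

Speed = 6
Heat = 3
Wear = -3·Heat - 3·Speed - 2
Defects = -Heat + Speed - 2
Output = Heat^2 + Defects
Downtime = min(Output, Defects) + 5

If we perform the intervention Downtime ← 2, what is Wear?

-29

do(Downtime=2) replaces the equation Downtime = min(Output, Defects) + 5 with the constant Downtime = 2.
Wear is not downstream of the intervention, so its value is determined by the original equations.
Wear = -3·Heat - 3·Speed - 2  [with Heat=3, Speed=6]  = -29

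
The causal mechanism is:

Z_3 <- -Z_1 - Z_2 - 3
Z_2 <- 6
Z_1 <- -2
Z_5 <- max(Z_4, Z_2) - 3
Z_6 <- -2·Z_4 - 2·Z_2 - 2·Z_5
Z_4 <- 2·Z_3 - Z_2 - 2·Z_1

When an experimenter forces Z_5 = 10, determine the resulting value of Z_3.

-7

do(Z_5=10) replaces the equation Z_5 <- max(Z_4, Z_2) - 3 with the constant Z_5 = 10.
Z_3 is not downstream of the intervention, so its value is determined by the original equations.
Z_3 = -Z_1 - Z_2 - 3  [with Z_1=-2, Z_2=6]  = -7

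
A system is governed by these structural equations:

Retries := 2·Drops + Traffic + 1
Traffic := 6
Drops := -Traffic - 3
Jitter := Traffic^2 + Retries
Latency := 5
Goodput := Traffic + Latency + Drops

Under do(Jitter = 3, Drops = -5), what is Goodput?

The joint intervention fixes Jitter = 3, Drops = -5, removing each variable's own equation.
Goodput = Traffic + Latency + Drops  [with Traffic=6, Latency=5, Drops=-5]  = 6

6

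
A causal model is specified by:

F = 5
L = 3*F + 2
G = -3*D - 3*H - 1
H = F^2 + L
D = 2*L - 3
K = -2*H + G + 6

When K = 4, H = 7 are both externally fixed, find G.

-115

Under do(K = 4, H = 7), each intervened variable's structural equation is replaced by its fixed value.
L = 3*F + 2  [with F=5]  = 17
D = 2*L - 3  [with L=17]  = 31
G = -3*D - 3*H - 1  [with D=31, H=7]  = -115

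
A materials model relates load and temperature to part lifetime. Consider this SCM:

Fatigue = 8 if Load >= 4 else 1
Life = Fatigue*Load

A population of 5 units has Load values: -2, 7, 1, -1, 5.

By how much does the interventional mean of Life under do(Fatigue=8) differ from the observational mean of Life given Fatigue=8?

-32

The intervention sets Fatigue=8 in all 5 units regardless of Load. Recomputing Life per unit gives -16, 56, 8, -8, 40; average 16.
Observing Fatigue=8 restricts to units where Fatigue's equation naturally yields 8: Load ∈ {7, 5}. In that subpopulation Life = 56, 40, mean 48.
Difference = 16 − 48 = -32.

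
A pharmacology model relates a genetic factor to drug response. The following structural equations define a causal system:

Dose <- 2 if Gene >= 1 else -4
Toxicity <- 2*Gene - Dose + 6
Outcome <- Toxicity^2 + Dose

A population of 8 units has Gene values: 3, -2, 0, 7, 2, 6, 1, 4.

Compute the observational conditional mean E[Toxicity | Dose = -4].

8

E[Toxicity|Dose=-4] averages over only the 2 units with Dose=-4 (Gene = -2, 0): Toxicity = 6, 10, mean 8.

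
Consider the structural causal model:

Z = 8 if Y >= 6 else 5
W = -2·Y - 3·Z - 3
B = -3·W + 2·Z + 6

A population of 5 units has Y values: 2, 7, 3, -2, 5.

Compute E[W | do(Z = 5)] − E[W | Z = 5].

-2

Under do(Z=5), Z's equation is replaced by Z=5 for every unit. Per-unit W: -22, -32, -24, -14, -28. Mean = -24.
E[W|Z=5] averages over only the 4 units with Z=5 (Y = 2, 3, -2, 5): W = -22, -24, -14, -28, mean -22.
Difference = -24 − (-22) = -2.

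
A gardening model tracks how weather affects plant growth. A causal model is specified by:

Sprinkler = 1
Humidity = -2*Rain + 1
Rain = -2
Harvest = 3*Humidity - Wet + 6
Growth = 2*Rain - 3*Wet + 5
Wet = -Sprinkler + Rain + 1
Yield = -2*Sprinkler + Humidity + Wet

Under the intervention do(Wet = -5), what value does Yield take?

-2

The intervention breaks the incoming arrows to Wet: Wet = -Sprinkler + Rain + 1 no longer applies, and Wet = -5.
Humidity = -2*Rain + 1  [with Rain=-2]  = 5
Yield = -2*Sprinkler + Humidity + Wet  [with Sprinkler=1, Humidity=5, Wet=-5]  = -2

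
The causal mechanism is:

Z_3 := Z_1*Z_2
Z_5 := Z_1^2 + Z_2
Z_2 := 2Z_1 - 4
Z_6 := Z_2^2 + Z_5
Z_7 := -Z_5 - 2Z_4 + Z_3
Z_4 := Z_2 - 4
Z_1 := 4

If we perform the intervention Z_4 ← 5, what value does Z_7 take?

-14

The intervention breaks the incoming arrows to Z_4: Z_4 := Z_2 - 4 no longer applies, and Z_4 = 5.
Z_2 = 2Z_1 - 4  [with Z_1=4]  = 4
Z_3 = Z_1*Z_2  [with Z_1=4, Z_2=4]  = 16
Z_5 = Z_1^2 + Z_2  [with Z_1=4, Z_2=4]  = 20
Z_7 = -Z_5 - 2Z_4 + Z_3  [with Z_5=20, Z_4=5, Z_3=16]  = -14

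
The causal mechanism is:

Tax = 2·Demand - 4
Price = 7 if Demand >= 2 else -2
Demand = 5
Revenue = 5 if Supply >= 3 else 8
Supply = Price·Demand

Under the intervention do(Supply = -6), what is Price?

Under do(Supply=-6), the mechanism Supply = Price·Demand is discarded; Supply is fixed at -6.
Since Price is not a descendant of the intervened variable, it is unaffected.
Price = 7 if Demand >= 2 else -2  [with Demand=5]  = 7

7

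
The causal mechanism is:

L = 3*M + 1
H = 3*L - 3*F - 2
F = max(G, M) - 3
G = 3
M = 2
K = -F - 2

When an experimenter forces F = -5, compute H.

34

The intervention breaks the incoming arrows to F: F = max(G, M) - 3 no longer applies, and F = -5.
L = 3*M + 1  [with M=2]  = 7
H = 3*L - 3*F - 2  [with L=7, F=-5]  = 34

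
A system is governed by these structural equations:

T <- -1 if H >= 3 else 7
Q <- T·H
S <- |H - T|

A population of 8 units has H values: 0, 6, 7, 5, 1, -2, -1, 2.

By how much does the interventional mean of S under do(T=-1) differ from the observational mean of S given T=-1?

Every unit gets T=-1 under the intervention. S values become 1, 7, 8, 6, 2, 1, 0, 3; E[S|do(T=-1)] = 3.5.
Conditioning on T=-1 selects the 3 unit(s) with H ∈ {6, 7, 5}. Their S values: 7, 8, 6. Mean = 7.
Difference = 3.5 − 7 = -3.5.

-3.5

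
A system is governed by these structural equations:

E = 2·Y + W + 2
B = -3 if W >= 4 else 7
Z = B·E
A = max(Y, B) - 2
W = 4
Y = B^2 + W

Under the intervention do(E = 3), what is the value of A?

The intervention breaks the incoming arrows to E: E = 2·Y + W + 2 no longer applies, and E = 3.
Since A is not a descendant of the intervened variable, it is unaffected.
B = -3 if W >= 4 else 7  [with W=4]  = -3
Y = B^2 + W  [with B=-3, W=4]  = 13
A = max(Y, B) - 2  [with Y=13, B=-3]  = 11

11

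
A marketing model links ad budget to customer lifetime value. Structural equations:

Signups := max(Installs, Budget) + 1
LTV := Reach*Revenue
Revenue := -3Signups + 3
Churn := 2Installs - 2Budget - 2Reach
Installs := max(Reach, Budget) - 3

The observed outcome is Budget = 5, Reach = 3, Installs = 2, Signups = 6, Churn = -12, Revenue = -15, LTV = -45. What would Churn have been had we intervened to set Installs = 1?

do(Installs=1) replaces the equation Installs := max(Reach, Budget) - 3 with the constant Installs = 1.
Churn = 2Installs - 2Budget - 2Reach  [with Installs=1, Budget=5, Reach=3]  = -14

-14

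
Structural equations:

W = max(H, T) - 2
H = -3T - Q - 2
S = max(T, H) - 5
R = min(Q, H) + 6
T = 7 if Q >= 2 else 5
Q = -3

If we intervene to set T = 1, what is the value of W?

-1

do(T=1) replaces the equation T = 7 if Q >= 2 else 5 with the constant T = 1.
H = -3T - Q - 2  [with T=1, Q=-3]  = -2
W = max(H, T) - 2  [with H=-2, T=1]  = -1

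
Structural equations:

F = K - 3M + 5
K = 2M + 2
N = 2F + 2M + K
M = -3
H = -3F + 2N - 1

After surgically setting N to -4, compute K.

The intervention breaks the incoming arrows to N: N = 2F + 2M + K no longer applies, and N = -4.
Since K is not a descendant of the intervened variable, it is unaffected.
K = 2M + 2  [with M=-3]  = -4

-4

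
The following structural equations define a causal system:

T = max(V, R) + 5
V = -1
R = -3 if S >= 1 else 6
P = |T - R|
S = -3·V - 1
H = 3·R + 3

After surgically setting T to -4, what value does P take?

Intervening sets T = -4 and removes its equation (T = max(V, R) + 5).
S = -3·V - 1  [with V=-1]  = 2
R = -3 if S >= 1 else 6  [with S=2]  = -3
P = |T - R|  [with T=-4, R=-3]  = 1

1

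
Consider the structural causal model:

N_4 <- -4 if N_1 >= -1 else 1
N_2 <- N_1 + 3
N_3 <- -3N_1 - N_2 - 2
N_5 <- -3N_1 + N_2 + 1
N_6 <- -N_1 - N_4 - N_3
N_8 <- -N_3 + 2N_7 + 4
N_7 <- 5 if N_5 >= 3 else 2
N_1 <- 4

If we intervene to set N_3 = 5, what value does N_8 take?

3

The intervention breaks the incoming arrows to N_3: N_3 <- -3N_1 - N_2 - 2 no longer applies, and N_3 = 5.
N_2 = N_1 + 3  [with N_1=4]  = 7
N_5 = -3N_1 + N_2 + 1  [with N_1=4, N_2=7]  = -4
N_7 = 5 if N_5 >= 3 else 2  [with N_5=-4]  = 2
N_8 = -N_3 + 2N_7 + 4  [with N_3=5, N_7=2]  = 3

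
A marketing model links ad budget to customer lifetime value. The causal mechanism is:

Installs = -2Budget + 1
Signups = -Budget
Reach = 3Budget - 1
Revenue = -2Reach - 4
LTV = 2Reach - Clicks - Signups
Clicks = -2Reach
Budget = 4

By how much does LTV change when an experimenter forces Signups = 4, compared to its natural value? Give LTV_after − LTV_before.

Under do(Signups=4), the mechanism Signups = -Budget is discarded; Signups is fixed at 4.
Reach = 3Budget - 1  [with Budget=4]  = 11
Clicks = -2Reach  [with Reach=11]  = -22
LTV = 2Reach - Clicks - Signups  [with Reach=11, Clicks=-22, Signups=4]  = 40
Without intervention: Reach = 3Budget - 1  [with Budget=4]  = 11; Clicks = -2Reach  [with Reach=11]  = -22; Signups = -Budget  [with Budget=4]  = -4; LTV = 2Reach - Clicks - Signups  [with Reach=11, Clicks=-22, Signups=-4]  = 48.
Change = 40 − 48 = -8.

-8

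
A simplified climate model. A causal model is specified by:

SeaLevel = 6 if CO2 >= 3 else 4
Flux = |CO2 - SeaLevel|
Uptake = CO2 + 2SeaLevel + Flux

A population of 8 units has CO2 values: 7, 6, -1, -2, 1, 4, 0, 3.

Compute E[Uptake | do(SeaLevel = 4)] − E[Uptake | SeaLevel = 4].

Every unit gets SeaLevel=4 under the intervention. Uptake values become 18, 16, 12, 12, 12, 12, 12, 12; E[Uptake|do(SeaLevel=4)] = 13.25.
Observing SeaLevel=4 restricts to units where SeaLevel's equation naturally yields 4: CO2 ∈ {-1, -2, 1, 0}. In that subpopulation Uptake = 12, 12, 12, 12, mean 12.
Difference = 13.25 − 12 = 1.25.

1.25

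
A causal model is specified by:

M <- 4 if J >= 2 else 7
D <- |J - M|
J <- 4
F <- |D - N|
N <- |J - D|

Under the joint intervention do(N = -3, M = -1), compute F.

The joint intervention fixes N = -3, M = -1, removing each variable's own equation.
D = |J - M|  [with J=4, M=-1]  = 5
F = |D - N|  [with D=5, N=-3]  = 8

8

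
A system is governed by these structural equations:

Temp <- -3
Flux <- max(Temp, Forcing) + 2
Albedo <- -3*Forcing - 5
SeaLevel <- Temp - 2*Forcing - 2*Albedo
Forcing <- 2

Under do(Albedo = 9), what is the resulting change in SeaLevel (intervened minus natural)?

-40

The intervention breaks the incoming arrows to Albedo: Albedo <- -3*Forcing - 5 no longer applies, and Albedo = 9.
SeaLevel = Temp - 2*Forcing - 2*Albedo  [with Temp=-3, Forcing=2, Albedo=9]  = -25
Without intervention: Albedo = -3*Forcing - 5  [with Forcing=2]  = -11; SeaLevel = Temp - 2*Forcing - 2*Albedo  [with Temp=-3, Forcing=2, Albedo=-11]  = 15.
Change = -25 − 15 = -40.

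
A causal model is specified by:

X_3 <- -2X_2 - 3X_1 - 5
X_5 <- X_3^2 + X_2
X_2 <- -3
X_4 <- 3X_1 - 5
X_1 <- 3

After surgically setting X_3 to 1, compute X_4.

4

The intervention breaks the incoming arrows to X_3: X_3 <- -2X_2 - 3X_1 - 5 no longer applies, and X_3 = 1.
X_4 is not downstream of the intervention, so its value is determined by the original equations.
X_4 = 3X_1 - 5  [with X_1=3]  = 4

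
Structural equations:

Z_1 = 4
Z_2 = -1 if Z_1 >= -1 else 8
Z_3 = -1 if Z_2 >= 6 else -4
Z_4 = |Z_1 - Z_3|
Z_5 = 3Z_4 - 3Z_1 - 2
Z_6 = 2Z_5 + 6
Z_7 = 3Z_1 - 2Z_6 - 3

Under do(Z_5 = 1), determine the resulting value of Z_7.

Under do(Z_5=1), the mechanism Z_5 = 3Z_4 - 3Z_1 - 2 is discarded; Z_5 is fixed at 1.
Z_6 = 2Z_5 + 6  [with Z_5=1]  = 8
Z_7 = 3Z_1 - 2Z_6 - 3  [with Z_1=4, Z_6=8]  = -7

-7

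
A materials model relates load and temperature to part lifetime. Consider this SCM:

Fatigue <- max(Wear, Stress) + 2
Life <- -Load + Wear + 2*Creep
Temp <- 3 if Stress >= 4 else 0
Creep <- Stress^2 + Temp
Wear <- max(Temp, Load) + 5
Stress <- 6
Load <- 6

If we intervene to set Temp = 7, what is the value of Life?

92

The intervention breaks the incoming arrows to Temp: Temp <- 3 if Stress >= 4 else 0 no longer applies, and Temp = 7.
Creep = Stress^2 + Temp  [with Stress=6, Temp=7]  = 43
Wear = max(Temp, Load) + 5  [with Temp=7, Load=6]  = 12
Life = -Load + Wear + 2*Creep  [with Load=6, Wear=12, Creep=43]  = 92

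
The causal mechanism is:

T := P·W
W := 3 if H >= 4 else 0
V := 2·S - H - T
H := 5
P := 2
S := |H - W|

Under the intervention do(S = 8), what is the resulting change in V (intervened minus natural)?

Under do(S=8), the mechanism S := |H - W| is discarded; S is fixed at 8.
W = 3 if H >= 4 else 0  [with H=5]  = 3
T = P·W  [with P=2, W=3]  = 6
V = 2·S - H - T  [with S=8, H=5, T=6]  = 5
Without intervention: W = 3 if H >= 4 else 0  [with H=5]  = 3; S = |H - W|  [with H=5, W=3]  = 2; T = P·W  [with P=2, W=3]  = 6; V = 2·S - H - T  [with S=2, H=5, T=6]  = -7.
Change = 5 − (-7) = 12.

12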